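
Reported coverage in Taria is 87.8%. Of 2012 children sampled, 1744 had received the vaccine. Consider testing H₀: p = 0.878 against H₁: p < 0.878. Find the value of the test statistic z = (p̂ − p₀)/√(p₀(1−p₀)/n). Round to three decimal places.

p̂ = 1744/2012 = 0.866799.
Under H₀, SE = √(0.878·0.122/2012) = √(5.32386e-05) = 0.007296.
z = (0.866799 − 0.878)/0.007296 = -0.011201/0.007296 = -1.535.
p-value = P(Z < -1.535) ≈ 0.0624.

z = -1.535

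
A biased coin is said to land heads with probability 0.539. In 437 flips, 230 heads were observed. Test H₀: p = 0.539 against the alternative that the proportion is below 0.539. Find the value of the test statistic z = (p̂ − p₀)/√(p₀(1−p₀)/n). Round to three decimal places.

z = -0.532

p̂ = 230/437 ≈ 0.52632.
Standard error under H₀: √(0.539×0.461/437) = 0.02385.
z = (0.52632 − 0.539)/0.02385 = -0.01268/0.02385 = -0.532.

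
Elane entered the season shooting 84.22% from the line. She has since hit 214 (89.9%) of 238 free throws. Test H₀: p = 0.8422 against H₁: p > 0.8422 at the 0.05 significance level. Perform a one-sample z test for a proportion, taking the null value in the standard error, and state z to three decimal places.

z = 2.410

p̂ = 214/238 ≈ 0.89916.
Under H₀, SE = √(0.8422·0.1578/238) = √(0.0005584) = 0.02363.
z = (0.89916 − 0.8422)/0.02363 = 0.05696/0.02363 = 2.410.
p-value = P(Z > 2.410) ≈ 0.0080, so at α = 0.05 we reject H₀.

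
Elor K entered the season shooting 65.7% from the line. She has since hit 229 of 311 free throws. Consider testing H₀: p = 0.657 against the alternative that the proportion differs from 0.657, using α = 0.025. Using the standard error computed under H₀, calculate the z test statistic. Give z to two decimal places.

p̂ = 229/311 = 0.7363.
Standard error under H₀: √(0.657×0.343/311) = 0.0269.
z = (0.7363 − 0.657)/0.0269 = 0.0793/0.0269 = 2.95.
Two-sided p-value ≈ 2·Φ(−2.947) = 0.0032; since p < α = 0.025, reject H₀.

z = 2.95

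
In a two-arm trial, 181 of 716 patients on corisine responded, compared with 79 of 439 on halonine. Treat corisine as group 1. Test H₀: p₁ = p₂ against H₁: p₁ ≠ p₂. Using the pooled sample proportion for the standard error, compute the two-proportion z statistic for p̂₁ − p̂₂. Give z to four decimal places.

p̂₁ = 181/716 ≈ 0.2527933, p̂₂ = 79/439 ≈ 0.1799544.
Pooled p̂ = (181+79)/(716+439) = 260/1155 = 0.2251082.
SE = √(p̂(1−p̂)(1/n₁+1/n₂)) = √(0.2251082·0.7748918·0.00367455) = √(0.000640969) = 0.0253174.
z = (0.2527933 − 0.1799544)/0.0253174 = 0.0728389/0.0253174 = 2.8770.
Two-sided p-value ≈ 2·Φ(−2.877) = 0.0040.

z = 2.8770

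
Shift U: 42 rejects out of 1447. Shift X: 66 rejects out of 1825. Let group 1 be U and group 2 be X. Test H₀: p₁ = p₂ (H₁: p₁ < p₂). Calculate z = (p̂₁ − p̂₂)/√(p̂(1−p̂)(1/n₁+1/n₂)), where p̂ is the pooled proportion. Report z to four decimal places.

p̂₁ = 42/1447 ≈ 0.0290256, p̂₂ = 66/1825 ≈ 0.0361644.
Pooled p̂ = (42+66)/(1447+1825) = 108/3272 = 0.0330073.
SE = √(p̂(1−p̂)(1/n₁+1/n₂)) = √(0.0330073·0.9669927·0.00123903) = √(3.95472e-05) = 0.0062887.
z = (0.0290256 − 0.0361644)/0.0062887 = -0.0071388/0.0062887 = -1.1352.

z = -1.1352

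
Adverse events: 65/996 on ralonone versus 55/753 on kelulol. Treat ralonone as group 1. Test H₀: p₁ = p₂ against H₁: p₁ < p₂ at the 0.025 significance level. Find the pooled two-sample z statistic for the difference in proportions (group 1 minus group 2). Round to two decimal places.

p̂₁ = 65/996 ≈ 0.06526, p̂₂ = 55/753 ≈ 0.07304.
Pooled p̂ = (65+55)/(996+753) = 120/1749 = 0.06861.
SE = √(p̂(1−p̂)(1/n₁+1/n₂)) = √(0.06861·0.93139·0.00233204) = √(0.000149025) = 0.01221.
z = (0.06526 − 0.07304)/0.01221 = -0.00778/0.01221 = -0.64.
p-value = P(Z < -0.637) ≈ 0.2620, so at α = 0.025 we fail to reject H₀.

z = -0.64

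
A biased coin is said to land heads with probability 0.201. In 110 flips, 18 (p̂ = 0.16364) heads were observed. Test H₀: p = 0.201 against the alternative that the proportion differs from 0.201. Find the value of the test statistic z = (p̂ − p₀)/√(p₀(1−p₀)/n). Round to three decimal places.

z = -0.978

p̂ = 18/110 = 0.16364.
SE = √(p₀(1−p₀)/n) = √(0.1606/110) = 0.03821.
z = (0.16364 − 0.201)/0.03821 = -0.03736/0.03821 = -0.978.
p-value = 2·P(Z > 0.978) ≈ 0.3281.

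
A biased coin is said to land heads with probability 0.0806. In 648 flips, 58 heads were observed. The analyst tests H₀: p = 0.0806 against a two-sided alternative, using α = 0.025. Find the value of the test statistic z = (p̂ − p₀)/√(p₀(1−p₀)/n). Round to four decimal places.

p̂ = 58/648 ≈ 0.089506.
Standard error under H₀: √(0.0806×0.9194/648) = 0.010694.
z = (0.089506 − 0.0806)/0.010694 = 0.008906/0.010694 = 0.8328.
Two-sided p-value ≈ 2·Φ(−0.833) = 0.4049, so at α = 0.025 we fail to reject H₀.

z = 0.8328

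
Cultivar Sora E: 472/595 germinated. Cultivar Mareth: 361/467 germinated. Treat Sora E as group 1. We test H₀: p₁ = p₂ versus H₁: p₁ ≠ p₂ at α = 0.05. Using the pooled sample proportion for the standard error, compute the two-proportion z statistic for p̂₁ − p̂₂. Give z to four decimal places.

z = 0.7968

p̂₁ = 472/595 ≈ 0.793277, p̂₂ = 361/467 ≈ 0.773019.
Pooled p̂ = (472+361)/(595+467) = 833/1062 = 0.784369.
SE = √(p̂(1−p̂)(1/n₁+1/n₂)) = √(0.784369·0.215631·0.003822) = √(0.000646431) = 0.025425.
z = (0.793277 − 0.773019)/0.025425 = 0.020258/0.025425 = 0.7968.
p-value = 2·P(Z > 0.797) ≈ 0.4256, so at α = 0.05 we fail to reject H₀.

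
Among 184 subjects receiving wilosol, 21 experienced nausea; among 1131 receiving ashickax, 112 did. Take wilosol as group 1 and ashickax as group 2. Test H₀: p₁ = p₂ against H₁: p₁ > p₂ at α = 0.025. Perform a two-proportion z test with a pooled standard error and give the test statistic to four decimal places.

z = 0.6301

p̂₁ = 21/184 ≈ 0.114130, p̂₂ = 112/1131 ≈ 0.099027.
Pooled p̂ = (21+112)/(184+1131) = 133/1315 = 0.101141.
SE = √(p̂(1−p̂)(1/n₁+1/n₂)) = √(0.101141·0.898859·0.00631896) = √(0.000574464) = 0.023968.
z = (0.114130 − 0.099027)/0.023968 = 0.015103/0.023968 = 0.6301.
p-value = P(Z > 0.630) ≈ 0.2643, so at α = 0.025 we fail to reject H₀.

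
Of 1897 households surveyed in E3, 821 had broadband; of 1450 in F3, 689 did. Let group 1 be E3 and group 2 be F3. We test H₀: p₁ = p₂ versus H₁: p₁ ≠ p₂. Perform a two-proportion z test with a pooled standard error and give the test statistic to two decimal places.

p̂₁ = 821/1897 = 0.4328, p̂₂ = 689/1450 = 0.4752.
Pooled p̂ = (821+689)/(1897+1450) = 1510/3347 = 0.4512.
SE = √(p̂(1−p̂)(1/n₁+1/n₂)) = √(0.4512·0.5488·0.0012168) = √(0.000301297) = 0.0174.
z = (0.4328 − 0.4752)/0.0174 = -0.0424/0.0174 = -2.44.
p-value = 2·P(Z > 2.442) ≈ 0.0146.

z = -2.44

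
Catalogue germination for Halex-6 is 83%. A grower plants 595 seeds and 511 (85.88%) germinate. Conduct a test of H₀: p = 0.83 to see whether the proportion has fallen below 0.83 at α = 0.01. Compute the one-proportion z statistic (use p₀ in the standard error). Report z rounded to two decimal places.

p̂ = 511/595 ≈ 0.8588.
Under H₀, SE = √(0.83·0.17/595) = √(0.000237143) = 0.0154.
z = (0.8588 − 0.83)/0.0154 = 0.0288/0.0154 = 1.87.
p-value = P(Z < 1.872) ≈ 0.9694; since p > α = 0.01, fail to reject H₀.

z = 1.87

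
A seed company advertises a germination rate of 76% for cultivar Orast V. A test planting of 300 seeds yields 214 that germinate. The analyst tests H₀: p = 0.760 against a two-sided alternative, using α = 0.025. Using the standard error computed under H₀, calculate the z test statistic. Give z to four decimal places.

p̂ = 214/300 = 0.713333.
SE = √(p₀(1−p₀)/n) = √(0.1824/300) = 0.024658.
z = (0.713333 − 0.76)/0.024658 = -0.046667/0.024658 = -1.8926.
p-value = 2·P(Z > 1.893) ≈ 0.0584. With α = 0.025, fail to reject H₀.

z = -1.8926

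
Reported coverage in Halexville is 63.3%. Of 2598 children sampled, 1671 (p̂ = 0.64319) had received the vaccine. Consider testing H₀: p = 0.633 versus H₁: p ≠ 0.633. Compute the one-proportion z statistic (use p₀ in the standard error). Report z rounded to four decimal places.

z = 1.0773

p̂ = 1671/2598 ≈ 0.643187.
Under H₀, SE = √(0.633·0.367/2598) = √(8.94192e-05) = 0.009456.
z = (0.643187 − 0.633)/0.009456 = 0.010187/0.009456 = 1.0773.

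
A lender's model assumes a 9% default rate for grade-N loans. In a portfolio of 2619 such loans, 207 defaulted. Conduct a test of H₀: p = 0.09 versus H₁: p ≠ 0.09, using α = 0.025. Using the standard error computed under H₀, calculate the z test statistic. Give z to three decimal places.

z = -1.960

p̂ = 207/2619 ≈ 0.079038.
Under H₀, SE = √(0.09·0.91/2619) = √(3.12715e-05) = 0.005592.
z = (0.079038 − 0.09)/0.005592 = -0.010962/0.005592 = -1.960.
p-value = 2·P(Z > 1.960) ≈ 0.0500; since p > α = 0.025, fail to reject H₀.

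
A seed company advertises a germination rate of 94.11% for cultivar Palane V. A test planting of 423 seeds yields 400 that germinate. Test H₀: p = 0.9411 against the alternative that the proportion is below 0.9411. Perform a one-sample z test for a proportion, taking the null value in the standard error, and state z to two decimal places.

p̂ = 400/423 ≈ 0.94563.
Under H₀, SE = √(0.9411·0.0589/423) = √(0.000131042) = 0.01145.
z = (0.94563 − 0.9411)/0.01145 = 0.00453/0.01145 = 0.40.
p-value = P(Z < 0.395) ≈ 0.6537.

z = 0.40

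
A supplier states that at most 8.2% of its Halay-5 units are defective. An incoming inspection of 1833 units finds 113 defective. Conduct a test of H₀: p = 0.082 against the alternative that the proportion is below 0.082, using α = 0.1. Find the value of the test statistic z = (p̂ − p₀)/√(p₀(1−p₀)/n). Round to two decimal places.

z = -3.18

p̂ = 113/1833 ≈ 0.061648.
Under H₀, SE = √(0.082·0.918/1833) = √(4.10671e-05) = 0.006408.
z = (0.061648 − 0.082)/0.006408 = -0.020352/0.006408 = -3.18.
p-value = P(Z < -3.176) ≈ 0.0007; since p < α = 0.1, reject H₀.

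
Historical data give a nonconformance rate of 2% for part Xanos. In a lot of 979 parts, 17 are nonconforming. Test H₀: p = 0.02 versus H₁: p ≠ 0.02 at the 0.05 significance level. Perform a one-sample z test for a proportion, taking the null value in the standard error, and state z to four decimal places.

z = -0.5890

p̂ = 17/979 ≈ 0.017365.
Standard error under H₀: √(0.02×0.98/979) = 0.004474.
z = (0.017365 − 0.02)/0.004474 = -0.002635/0.004474 = -0.5890.
Two-sided p-value ≈ 2·Φ(−0.589) = 0.5559, so at α = 0.05 we fail to reject H₀.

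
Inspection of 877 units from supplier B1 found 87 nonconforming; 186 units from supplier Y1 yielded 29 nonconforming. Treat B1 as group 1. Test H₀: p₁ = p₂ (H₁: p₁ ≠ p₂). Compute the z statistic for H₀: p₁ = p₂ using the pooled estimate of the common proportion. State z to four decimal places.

z = -2.2532

p̂₁ = 87/877 = 0.099202, p̂₂ = 29/186 = 0.155914.
Pooled p̂ = (87+29)/(877+186) = 116/1063 = 0.109125.
SE = √(p̂(1−p̂)(1/n₁+1/n₂)) = √(0.109125·0.890875·0.00651659) = √(0.000633523) = 0.025170.
z = (0.099202 − 0.155914)/0.025170 = -0.056712/0.025170 = -2.2532.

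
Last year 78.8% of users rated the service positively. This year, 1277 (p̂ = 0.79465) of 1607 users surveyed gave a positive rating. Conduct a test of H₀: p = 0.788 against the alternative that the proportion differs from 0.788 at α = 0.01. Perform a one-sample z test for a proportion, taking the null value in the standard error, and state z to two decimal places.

p̂ = 1277/1607 = 0.7946.
SE = √(p₀(1−p₀)/n) = √(0.16706/1607) = 0.0102.
z = (0.7946 − 0.788)/0.0102 = 0.0066/0.0102 = 0.65.
p-value = 2·P(Z > 0.652) ≈ 0.5144, so at α = 0.01 we fail to reject H₀.

z = 0.65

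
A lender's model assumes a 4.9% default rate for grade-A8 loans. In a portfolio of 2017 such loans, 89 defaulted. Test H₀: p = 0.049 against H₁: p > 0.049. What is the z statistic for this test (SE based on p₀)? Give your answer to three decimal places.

p̂ = 89/2017 ≈ 0.044125.
SE = √(p₀(1−p₀)/n) = √(0.046599/2017) = 0.004807.
z = (0.044125 − 0.049)/0.004807 = -0.004875/0.004807 = -1.014.

z = -1.014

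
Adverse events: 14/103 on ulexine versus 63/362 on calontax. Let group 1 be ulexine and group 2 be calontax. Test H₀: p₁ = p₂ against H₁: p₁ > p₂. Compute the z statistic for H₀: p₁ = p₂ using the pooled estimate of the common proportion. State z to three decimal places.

z = -0.918

p̂₁ = 14/103 = 0.13592, p̂₂ = 63/362 = 0.17403.
Pooled p̂ = (14+63)/(103+362) = 77/465 = 0.16559.
SE = √(0.138171 × 0.0124712) = 0.04151.
z = (0.13592 − 0.17403)/0.04151 = -0.03811/0.04151 = -0.918.
p-value = P(Z > -0.918) ≈ 0.8207.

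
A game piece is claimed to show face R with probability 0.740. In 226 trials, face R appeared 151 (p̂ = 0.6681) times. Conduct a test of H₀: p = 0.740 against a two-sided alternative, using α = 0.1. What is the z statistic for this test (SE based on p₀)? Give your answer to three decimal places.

z = -2.463

p̂ = 151/226 ≈ 0.66814.
Standard error under H₀: √(0.74×0.26/226) = 0.02918.
z = (0.66814 − 0.74)/0.02918 = -0.07186/0.02918 = -2.463.
p-value = 2·P(Z > 2.463) ≈ 0.0138; since p < α = 0.1, reject H₀.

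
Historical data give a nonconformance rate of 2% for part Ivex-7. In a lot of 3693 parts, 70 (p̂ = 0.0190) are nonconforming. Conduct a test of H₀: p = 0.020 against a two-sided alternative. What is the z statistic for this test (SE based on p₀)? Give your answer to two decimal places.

p̂ = 70/3693 = 0.018955.
SE = √(p₀(1−p₀)/n) = √(0.0196/3693) = 0.002304.
z = (0.018955 − 0.02)/0.002304 = -0.001045/0.002304 = -0.45.

z = -0.45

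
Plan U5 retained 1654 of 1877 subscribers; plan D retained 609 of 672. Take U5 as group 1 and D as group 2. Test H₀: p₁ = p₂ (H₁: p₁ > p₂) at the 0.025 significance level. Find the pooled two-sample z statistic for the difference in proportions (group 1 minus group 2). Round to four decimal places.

p̂₁ = 1654/1877 ≈ 0.8811934, p̂₂ = 609/672 ≈ 0.9062500.
Pooled p̂ = (1654+609)/(1877+672) = 2263/2549 = 0.8877991.
SE = √(p̂(1−p̂)(1/n₁+1/n₂)) = √(0.8877991·0.1122009·0.00202086) = √(0.000201302) = 0.0141881.
z = (0.8811934 − 0.9062500)/0.0141881 = -0.0250566/0.0141881 = -1.7660.
p-value = P(Z > -1.766) ≈ 0.9613; since p > α = 0.025, fail to reject H₀.

z = -1.7660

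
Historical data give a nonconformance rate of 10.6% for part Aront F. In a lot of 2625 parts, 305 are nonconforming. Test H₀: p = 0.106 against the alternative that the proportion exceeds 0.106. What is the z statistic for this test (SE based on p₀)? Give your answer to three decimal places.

p̂ = 305/2625 ≈ 0.11619.
Standard error under H₀: √(0.106×0.894/2625) = 0.00601.
z = (0.11619 − 0.106)/0.00601 = 0.01019/0.00601 = 1.696.
p-value = P(Z > 1.696) ≈ 0.0449.

z = 1.696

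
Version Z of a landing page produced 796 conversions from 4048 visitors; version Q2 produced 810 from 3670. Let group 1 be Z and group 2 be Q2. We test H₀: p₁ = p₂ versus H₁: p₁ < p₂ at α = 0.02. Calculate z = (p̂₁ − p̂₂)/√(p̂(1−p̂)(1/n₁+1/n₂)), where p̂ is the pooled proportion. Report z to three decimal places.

p̂₁ = 796/4048 = 0.196640, p̂₂ = 810/3670 = 0.220708.
Pooled p̂ = (796+810)/(4048+3670) = 1606/7718 = 0.208085.
SE = √(p̂(1−p̂)(1/n₁+1/n₂)) = √(0.208085·0.791915·0.000519515) = √(8.56086e-05) = 0.009252.
z = (0.196640 − 0.220708)/0.009252 = -0.024068/0.009252 = -2.601.
p-value = P(Z < -2.601) ≈ 0.0046. With α = 0.02, reject H₀.

z = -2.601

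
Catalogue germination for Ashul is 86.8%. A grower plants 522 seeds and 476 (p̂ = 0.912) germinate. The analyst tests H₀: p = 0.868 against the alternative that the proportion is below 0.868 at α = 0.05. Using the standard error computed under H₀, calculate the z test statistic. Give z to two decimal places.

p̂ = 476/522 ≈ 0.91188.
SE = √(p₀(1−p₀)/n) = √(0.11458/522) = 0.01482.
z = (0.91188 − 0.868)/0.01482 = 0.04388/0.01482 = 2.96.
p-value = P(Z < 2.962) ≈ 0.9985. With α = 0.05, fail to reject H₀.

z = 2.96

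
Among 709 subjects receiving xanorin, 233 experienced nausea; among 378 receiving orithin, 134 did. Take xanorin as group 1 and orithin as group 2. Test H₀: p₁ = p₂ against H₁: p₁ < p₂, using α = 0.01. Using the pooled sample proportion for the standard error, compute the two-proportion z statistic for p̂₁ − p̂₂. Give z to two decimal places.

p̂₁ = 233/709 ≈ 0.3286, p̂₂ = 134/378 ≈ 0.3545.
Pooled p̂ = (233+134)/(709+378) = 367/1087 = 0.3376.
SE = √(p̂(1−p̂)(1/n₁+1/n₂)) = √(0.3376·0.6624·0.00405594) = √(0.000907049) = 0.0301.
z = (0.3286 − 0.3545)/0.0301 = -0.0259/0.0301 = -0.86.
p-value = P(Z < -0.859) ≈ 0.1952; since p > α = 0.01, fail to reject H₀.

z = -0.86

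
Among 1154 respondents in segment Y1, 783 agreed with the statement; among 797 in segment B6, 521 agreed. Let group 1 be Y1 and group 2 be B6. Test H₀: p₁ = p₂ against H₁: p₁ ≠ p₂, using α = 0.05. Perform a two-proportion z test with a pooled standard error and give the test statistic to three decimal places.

z = 1.144

p̂₁ = 783/1154 = 0.67851, p̂₂ = 521/797 = 0.65370.
Pooled p̂ = (783+521)/(1154+797) = 1304/1951 = 0.66838.
SE = √(p̂(1−p̂)(1/n₁+1/n₂)) = √(0.66838·0.33162·0.00212126) = √(0.000470176) = 0.02168.
z = (0.67851 − 0.65370)/0.02168 = 0.02481/0.02168 = 1.144.
p-value = 2·P(Z > 1.144) ≈ 0.2526. With α = 0.05, fail to reject H₀.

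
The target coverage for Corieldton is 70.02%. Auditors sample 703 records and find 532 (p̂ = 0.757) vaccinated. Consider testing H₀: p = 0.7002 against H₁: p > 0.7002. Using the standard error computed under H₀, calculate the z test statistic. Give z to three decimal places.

p̂ = 532/703 = 0.75676.
Standard error under H₀: √(0.7002×0.2998/703) = 0.01728.
z = (0.75676 − 0.7002)/0.01728 = 0.05656/0.01728 = 3.273.

z = 3.273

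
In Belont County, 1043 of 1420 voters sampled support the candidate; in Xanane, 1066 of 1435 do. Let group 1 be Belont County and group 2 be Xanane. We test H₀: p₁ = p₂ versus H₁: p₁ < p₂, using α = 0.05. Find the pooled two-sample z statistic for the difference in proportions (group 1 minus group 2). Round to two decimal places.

p̂₁ = 1043/1420 = 0.7345, p̂₂ = 1066/1435 = 0.7429.
Pooled p̂ = (1043+1066)/(1420+1435) = 2109/2855 = 0.7387.
SE = √(0.19302 × 0.00140109) = 0.0164.
z = (0.7345 − 0.7429)/0.0164 = -0.0084/0.0164 = -0.51.
p-value = P(Z < -0.508) ≈ 0.3058. With α = 0.05, fail to reject H₀.

z = -0.51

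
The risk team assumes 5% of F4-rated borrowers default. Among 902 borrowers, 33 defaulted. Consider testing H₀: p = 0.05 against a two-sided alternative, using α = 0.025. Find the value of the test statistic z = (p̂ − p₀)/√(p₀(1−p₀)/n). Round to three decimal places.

z = -1.849

p̂ = 33/902 ≈ 0.036585.
SE = √(p₀(1−p₀)/n) = √(0.0475/902) = 0.007257.
z = (0.036585 − 0.05)/0.007257 = -0.013415/0.007257 = -1.849.
Two-sided p-value ≈ 2·Φ(−1.849) = 0.0645, so at α = 0.025 we fail to reject H₀.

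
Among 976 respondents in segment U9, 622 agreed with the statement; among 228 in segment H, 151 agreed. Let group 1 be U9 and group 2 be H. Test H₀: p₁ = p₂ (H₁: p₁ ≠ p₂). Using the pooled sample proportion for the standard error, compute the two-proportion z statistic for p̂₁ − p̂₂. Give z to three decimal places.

z = -0.709

p̂₁ = 622/976 = 0.637295, p̂₂ = 151/228 = 0.662281.
Pooled p̂ = (622+151)/(976+228) = 773/1204 = 0.642027.
SE = √(0.229828 × 0.00541056) = 0.035263.
z = (0.637295 − 0.662281)/0.035263 = -0.024986/0.035263 = -0.709.
p-value = 2·P(Z > 0.709) ≈ 0.4786.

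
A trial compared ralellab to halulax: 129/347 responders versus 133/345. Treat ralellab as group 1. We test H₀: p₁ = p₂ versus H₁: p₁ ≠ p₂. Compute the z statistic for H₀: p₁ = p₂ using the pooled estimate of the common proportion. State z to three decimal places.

z = -0.373

p̂₁ = 129/347 ≈ 0.37176, p̂₂ = 133/345 ≈ 0.38551.
Pooled p̂ = (129+133)/(347+345) = 262/692 = 0.37861.
SE = √(0.235265 × 0.0057804) = 0.03688.
z = (0.37176 − 0.38551)/0.03688 = -0.01375/0.03688 = -0.373.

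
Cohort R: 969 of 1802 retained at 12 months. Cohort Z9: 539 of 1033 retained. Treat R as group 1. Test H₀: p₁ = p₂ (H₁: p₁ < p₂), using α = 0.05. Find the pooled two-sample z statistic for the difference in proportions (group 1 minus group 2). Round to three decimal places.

p̂₁ = 969/1802 = 0.537736, p̂₂ = 539/1033 = 0.521781.
Pooled p̂ = (969+539)/(1802+1033) = 1508/2835 = 0.531922.
SE = √(0.248981 × 0.00152299) = 0.019473.
z = (0.537736 − 0.521781)/0.019473 = 0.015955/0.019473 = 0.819.
p-value = P(Z < 0.819) ≈ 0.7937, so at α = 0.05 we fail to reject H₀.

z = 0.819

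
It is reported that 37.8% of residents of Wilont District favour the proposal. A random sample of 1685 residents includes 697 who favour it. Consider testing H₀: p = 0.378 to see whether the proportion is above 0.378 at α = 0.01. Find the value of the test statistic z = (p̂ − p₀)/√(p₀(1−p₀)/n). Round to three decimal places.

p̂ = 697/1685 ≈ 0.413650.
Under H₀, SE = √(0.378·0.622/1685) = √(0.000139535) = 0.011812.
z = (0.413650 − 0.378)/0.011812 = 0.035650/0.011812 = 3.018.
p-value = P(Z > 3.018) ≈ 0.0013, so at α = 0.01 we reject H₀.

z = 3.018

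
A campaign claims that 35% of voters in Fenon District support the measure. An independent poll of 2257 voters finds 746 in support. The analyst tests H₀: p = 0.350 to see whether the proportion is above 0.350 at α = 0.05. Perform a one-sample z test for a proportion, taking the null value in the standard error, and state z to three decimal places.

z = -1.940

p̂ = 746/2257 = 0.330527.
Standard error under H₀: √(0.35×0.65/2257) = 0.010040.
z = (0.330527 − 0.35)/0.010040 = -0.019473/0.010040 = -1.940.
p-value = P(Z > -1.940) ≈ 0.9738; since p > α = 0.05, fail to reject H₀.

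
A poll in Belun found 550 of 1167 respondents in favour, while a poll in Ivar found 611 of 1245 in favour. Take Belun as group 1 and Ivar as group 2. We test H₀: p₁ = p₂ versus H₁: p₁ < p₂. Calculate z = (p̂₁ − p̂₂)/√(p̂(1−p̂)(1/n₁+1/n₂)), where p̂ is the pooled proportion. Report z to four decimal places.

z = -0.9563

p̂₁ = 550/1167 ≈ 0.471294, p̂₂ = 611/1245 ≈ 0.490763.
Pooled p̂ = (550+611)/(1167+1245) = 1161/2412 = 0.481343.
SE = √(p̂(1−p̂)(1/n₁+1/n₂)) = √(0.481343·0.518657·0.00166011) = √(0.00041445) = 0.020358.
z = (0.471294 − 0.490763)/0.020358 = -0.019469/0.020358 = -0.9563.
p-value = P(Z < -0.956) ≈ 0.1695.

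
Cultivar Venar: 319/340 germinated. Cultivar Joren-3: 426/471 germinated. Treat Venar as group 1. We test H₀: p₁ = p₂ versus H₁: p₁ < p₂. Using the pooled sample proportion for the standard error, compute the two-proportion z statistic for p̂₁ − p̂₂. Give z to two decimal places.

z = 1.74

p̂₁ = 319/340 = 0.93824, p̂₂ = 426/471 = 0.90446.
Pooled p̂ = (319+426)/(340+471) = 745/811 = 0.91862.
SE = √(p̂(1−p̂)(1/n₁+1/n₂)) = √(0.91862·0.08138·0.00506432) = √(0.000378599) = 0.01946.
z = (0.93824 − 0.90446)/0.01946 = 0.03378/0.01946 = 1.74.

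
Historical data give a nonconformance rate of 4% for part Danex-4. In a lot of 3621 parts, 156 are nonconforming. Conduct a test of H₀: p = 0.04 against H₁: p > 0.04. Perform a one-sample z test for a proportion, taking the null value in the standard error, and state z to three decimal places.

p̂ = 156/3621 = 0.043082.
Under H₀, SE = √(0.04·0.96/3621) = √(1.06048e-05) = 0.003257.
z = (0.043082 − 0.04)/0.003257 = 0.003082/0.003257 = 0.946.

z = 0.946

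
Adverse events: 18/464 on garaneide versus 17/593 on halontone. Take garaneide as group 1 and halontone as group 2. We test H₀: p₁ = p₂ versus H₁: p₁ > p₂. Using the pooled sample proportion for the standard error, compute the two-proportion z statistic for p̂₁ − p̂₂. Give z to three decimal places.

p̂₁ = 18/464 = 0.03879, p̂₂ = 17/593 = 0.02867.
Pooled p̂ = (18+17)/(464+593) = 35/1057 = 0.03311.
SE = √(0.0320161 × 0.00384151) = 0.01109.
z = (0.03879 − 0.02867)/0.01109 = 0.01012/0.01109 = 0.913.
p-value = P(Z > 0.913) ≈ 0.1806.

z = 0.913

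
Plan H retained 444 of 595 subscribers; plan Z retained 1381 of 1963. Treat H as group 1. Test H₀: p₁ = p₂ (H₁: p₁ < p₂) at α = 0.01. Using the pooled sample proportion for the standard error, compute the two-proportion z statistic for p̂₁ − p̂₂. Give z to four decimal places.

p̂₁ = 444/595 ≈ 0.746218, p̂₂ = 1381/1963 ≈ 0.703515.
Pooled p̂ = (444+1381)/(595+1963) = 1825/2558 = 0.713448.
SE = √(p̂(1−p̂)(1/n₁+1/n₂)) = √(0.713448·0.286552·0.0021901) = √(0.000447743) = 0.021160.
z = (0.746218 − 0.703515)/0.021160 = 0.042703/0.021160 = 2.0181.
p-value = P(Z < 2.018) ≈ 0.9782. With α = 0.01, fail to reject H₀.

z = 2.0181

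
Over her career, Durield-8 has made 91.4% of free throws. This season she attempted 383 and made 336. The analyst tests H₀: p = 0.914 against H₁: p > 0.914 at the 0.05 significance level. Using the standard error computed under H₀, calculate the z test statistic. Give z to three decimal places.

z = -2.563

p̂ = 336/383 ≈ 0.877285.
Standard error under H₀: √(0.914×0.086/383) = 0.014326.
z = (0.877285 − 0.914)/0.014326 = -0.036715/0.014326 = -2.563.
p-value = P(Z > -2.563) ≈ 0.9948, so at α = 0.05 we fail to reject H₀.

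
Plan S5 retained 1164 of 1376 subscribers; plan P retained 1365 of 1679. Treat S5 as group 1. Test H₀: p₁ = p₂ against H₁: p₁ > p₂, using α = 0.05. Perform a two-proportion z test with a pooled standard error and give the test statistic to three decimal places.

z = 2.400

p̂₁ = 1164/1376 ≈ 0.84593, p̂₂ = 1365/1679 ≈ 0.81298.
Pooled p̂ = (1164+1365)/(1376+1679) = 2529/3055 = 0.82782.
SE = √(p̂(1−p̂)(1/n₁+1/n₂)) = √(0.82782·0.17218·0.00132234) = √(0.000188475) = 0.01373.
z = (0.84593 − 0.81298)/0.01373 = 0.03295/0.01373 = 2.400.
p-value = P(Z > 2.400) ≈ 0.0082, so at α = 0.05 we reject H₀.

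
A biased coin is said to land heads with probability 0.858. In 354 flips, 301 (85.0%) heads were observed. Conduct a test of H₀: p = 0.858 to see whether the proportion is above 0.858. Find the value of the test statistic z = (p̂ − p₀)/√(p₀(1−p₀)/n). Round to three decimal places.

z = -0.416

p̂ = 301/354 = 0.85028.
Under H₀, SE = √(0.858·0.142/354) = √(0.000344169) = 0.01855.
z = (0.85028 − 0.858)/0.01855 = -0.00772/0.01855 = -0.416.
p-value = P(Z > -0.416) ≈ 0.6613.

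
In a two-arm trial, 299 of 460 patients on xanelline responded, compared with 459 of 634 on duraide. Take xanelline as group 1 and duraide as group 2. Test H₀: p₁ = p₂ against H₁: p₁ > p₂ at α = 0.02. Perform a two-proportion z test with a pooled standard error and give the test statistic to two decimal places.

z = -2.62

p̂₁ = 299/460 ≈ 0.65000, p̂₂ = 459/634 ≈ 0.72397.
Pooled p̂ = (299+459)/(460+634) = 758/1094 = 0.69287.
SE = √(0.212801 × 0.0037512) = 0.02825.
z = (0.65000 − 0.72397)/0.02825 = -0.07397/0.02825 = -2.62.
p-value = P(Z > -2.618) ≈ 0.9956, so at α = 0.02 we fail to reject H₀.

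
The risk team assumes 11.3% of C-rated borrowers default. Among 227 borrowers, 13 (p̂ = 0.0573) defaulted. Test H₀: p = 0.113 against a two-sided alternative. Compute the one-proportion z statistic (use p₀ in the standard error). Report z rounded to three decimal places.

z = -2.652

p̂ = 13/227 ≈ 0.057269.
Standard error under H₀: √(0.113×0.887/227) = 0.021013.
z = (0.057269 − 0.113)/0.021013 = -0.055731/0.021013 = -2.652.
Two-sided p-value ≈ 2·Φ(−2.652) = 0.0080.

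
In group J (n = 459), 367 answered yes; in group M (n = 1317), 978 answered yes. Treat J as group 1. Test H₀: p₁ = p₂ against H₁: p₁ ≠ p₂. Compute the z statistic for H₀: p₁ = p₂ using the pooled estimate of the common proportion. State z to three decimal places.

z = 2.452

p̂₁ = 367/459 = 0.799564, p̂₂ = 978/1317 = 0.742597.
Pooled p̂ = (367+978)/(459+1317) = 1345/1776 = 0.757320.
SE = √(p̂(1−p̂)(1/n₁+1/n₂)) = √(0.757320·0.242680·0.00293795) = √(0.000539956) = 0.023237.
z = (0.799564 − 0.742597)/0.023237 = 0.056967/0.023237 = 2.452.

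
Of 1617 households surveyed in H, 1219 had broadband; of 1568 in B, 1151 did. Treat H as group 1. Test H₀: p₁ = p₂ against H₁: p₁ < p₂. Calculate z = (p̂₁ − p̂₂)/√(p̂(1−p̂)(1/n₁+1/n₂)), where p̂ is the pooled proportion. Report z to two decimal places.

p̂₁ = 1219/1617 ≈ 0.7539, p̂₂ = 1151/1568 ≈ 0.7341.
Pooled p̂ = (1219+1151)/(1617+1568) = 2370/3185 = 0.7441.
SE = √(p̂(1−p̂)(1/n₁+1/n₂)) = √(0.7441·0.2559·0.00125618) = √(0.000239189) = 0.0155.
z = (0.7539 − 0.7341)/0.0155 = 0.0198/0.0155 = 1.28.

z = 1.28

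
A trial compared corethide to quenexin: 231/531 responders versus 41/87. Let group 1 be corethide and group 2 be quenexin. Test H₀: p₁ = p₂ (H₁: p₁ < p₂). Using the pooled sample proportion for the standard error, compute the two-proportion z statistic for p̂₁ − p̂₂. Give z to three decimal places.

z = -0.631

p̂₁ = 231/531 ≈ 0.43503, p̂₂ = 41/87 ≈ 0.47126.
Pooled p̂ = (231+41)/(531+87) = 272/618 = 0.44013.
SE = √(p̂(1−p̂)(1/n₁+1/n₂)) = √(0.44013·0.55987·0.0133775) = √(0.00329642) = 0.05741.
z = (0.43503 − 0.47126)/0.05741 = -0.03623/0.05741 = -0.631.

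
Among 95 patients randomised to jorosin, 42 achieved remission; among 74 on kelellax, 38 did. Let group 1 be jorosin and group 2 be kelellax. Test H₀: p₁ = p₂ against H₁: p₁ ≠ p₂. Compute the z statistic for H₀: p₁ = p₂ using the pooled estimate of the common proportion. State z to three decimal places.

z = -0.922

p̂₁ = 42/95 = 0.44211, p̂₂ = 38/74 = 0.51351.
Pooled p̂ = (42+38)/(95+74) = 80/169 = 0.47337.
SE = √(p̂(1−p̂)(1/n₁+1/n₂)) = √(0.47337·0.52663·0.0240398) = √(0.00599291) = 0.07741.
z = (0.44211 − 0.51351)/0.07741 = -0.07140/0.07741 = -0.922.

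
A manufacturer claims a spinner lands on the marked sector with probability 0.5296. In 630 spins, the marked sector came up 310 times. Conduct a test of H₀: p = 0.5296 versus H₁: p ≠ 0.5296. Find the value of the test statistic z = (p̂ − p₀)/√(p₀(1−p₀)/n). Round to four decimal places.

z = -1.8876

p̂ = 310/630 ≈ 0.492063.
SE = √(p₀(1−p₀)/n) = √(0.24912/630) = 0.019886.
z = (0.492063 − 0.5296)/0.019886 = -0.037537/0.019886 = -1.8876.
Two-sided p-value ≈ 2·Φ(−1.888) = 0.0591.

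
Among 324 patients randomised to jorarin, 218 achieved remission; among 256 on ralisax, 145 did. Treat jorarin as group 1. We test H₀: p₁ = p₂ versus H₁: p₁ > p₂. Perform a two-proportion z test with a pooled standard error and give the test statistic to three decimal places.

z = 2.630

p̂₁ = 218/324 ≈ 0.67284, p̂₂ = 145/256 ≈ 0.56641.
Pooled p̂ = (218+145)/(324+256) = 363/580 = 0.62586.
SE = √(0.234159 × 0.00699267) = 0.04046.
z = (0.67284 − 0.56641)/0.04046 = 0.10643/0.04046 = 2.630.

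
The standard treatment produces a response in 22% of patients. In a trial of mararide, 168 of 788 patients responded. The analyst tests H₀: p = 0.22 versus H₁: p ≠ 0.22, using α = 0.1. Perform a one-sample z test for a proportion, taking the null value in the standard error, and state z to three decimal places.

z = -0.461

p̂ = 168/788 ≈ 0.21320.
Under H₀, SE = √(0.22·0.78/788) = √(0.000217766) = 0.01476.
z = (0.21320 − 0.22)/0.01476 = -0.00680/0.01476 = -0.461.
Two-sided p-value ≈ 2·Φ(−0.461) = 0.6448. With α = 0.1, fail to reject H₀.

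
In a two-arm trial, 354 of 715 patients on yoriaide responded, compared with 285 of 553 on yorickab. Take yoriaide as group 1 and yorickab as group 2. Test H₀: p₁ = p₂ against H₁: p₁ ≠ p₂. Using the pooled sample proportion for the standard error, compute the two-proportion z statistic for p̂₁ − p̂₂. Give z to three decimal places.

z = -0.716

p̂₁ = 354/715 ≈ 0.49510, p̂₂ = 285/553 ≈ 0.51537.
Pooled p̂ = (354+285)/(715+553) = 639/1268 = 0.50394.
SE = √(0.249984 × 0.00320692) = 0.02831.
z = (0.49510 − 0.51537)/0.02831 = -0.02027/0.02831 = -0.716.
Two-sided p-value ≈ 2·Φ(−0.716) = 0.4741.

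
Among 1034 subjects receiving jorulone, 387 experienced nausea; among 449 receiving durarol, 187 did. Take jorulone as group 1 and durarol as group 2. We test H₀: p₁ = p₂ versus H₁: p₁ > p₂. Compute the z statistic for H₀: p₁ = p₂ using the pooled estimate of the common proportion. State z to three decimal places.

p̂₁ = 387/1034 = 0.37427, p̂₂ = 187/449 = 0.41648.
Pooled p̂ = (387+187)/(1034+449) = 574/1483 = 0.38705.
SE = √(p̂(1−p̂)(1/n₁+1/n₂)) = √(0.38705·0.61295·0.00319429) = √(0.000757823) = 0.02753.
z = (0.37427 − 0.41648)/0.02753 = -0.04221/0.02753 = -1.533.
p-value = P(Z > -1.533) ≈ 0.9374.

z = -1.533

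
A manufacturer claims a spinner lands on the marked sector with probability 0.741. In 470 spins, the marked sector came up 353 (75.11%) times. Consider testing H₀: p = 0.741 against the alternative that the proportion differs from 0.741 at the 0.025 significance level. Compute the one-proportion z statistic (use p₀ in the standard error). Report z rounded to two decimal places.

z = 0.50

p̂ = 353/470 = 0.7511.
Standard error under H₀: √(0.741×0.259/470) = 0.0202.
z = (0.7511 − 0.741)/0.0202 = 0.0101/0.0202 = 0.50.
p-value = 2·P(Z > 0.498) ≈ 0.6185, so at α = 0.025 we fail to reject H₀.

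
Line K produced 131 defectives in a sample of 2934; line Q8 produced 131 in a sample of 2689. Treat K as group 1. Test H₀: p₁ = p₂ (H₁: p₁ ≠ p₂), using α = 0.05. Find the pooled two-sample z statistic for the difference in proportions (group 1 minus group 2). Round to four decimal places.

p̂₁ = 131/2934 = 0.0446489, p̂₂ = 131/2689 = 0.0487170.
Pooled p̂ = (131+131)/(2934+2689) = 262/5623 = 0.0465943.
SE = √(p̂(1−p̂)(1/n₁+1/n₂)) = √(0.0465943·0.9534057·0.000712717) = √(3.16613e-05) = 0.0056268.
z = (0.0446489 − 0.0487170)/0.0056268 = -0.0040681/0.0056268 = -0.7230.
p-value = 2·P(Z > 0.723) ≈ 0.4697. With α = 0.05, fail to reject H₀.

z = -0.7230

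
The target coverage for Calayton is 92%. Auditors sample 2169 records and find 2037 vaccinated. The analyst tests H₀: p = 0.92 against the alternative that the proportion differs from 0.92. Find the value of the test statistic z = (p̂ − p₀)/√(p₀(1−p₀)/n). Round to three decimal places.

p̂ = 2037/2169 = 0.939142.
Under H₀, SE = √(0.92·0.08/2169) = √(3.39327e-05) = 0.005825.
z = (0.939142 − 0.92)/0.005825 = 0.019142/0.005825 = 3.286.
p-value = 2·P(Z > 3.286) ≈ 0.0010.

z = 3.286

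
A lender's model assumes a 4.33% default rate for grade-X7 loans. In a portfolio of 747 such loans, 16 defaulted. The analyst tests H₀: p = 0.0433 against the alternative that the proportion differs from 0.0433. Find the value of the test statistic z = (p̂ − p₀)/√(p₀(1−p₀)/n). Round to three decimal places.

p̂ = 16/747 ≈ 0.021419.
Standard error under H₀: √(0.0433×0.9567/747) = 0.007447.
z = (0.021419 − 0.0433)/0.007447 = -0.021881/0.007447 = -2.938.
p-value = 2·P(Z > 2.938) ≈ 0.0033.

z = -2.938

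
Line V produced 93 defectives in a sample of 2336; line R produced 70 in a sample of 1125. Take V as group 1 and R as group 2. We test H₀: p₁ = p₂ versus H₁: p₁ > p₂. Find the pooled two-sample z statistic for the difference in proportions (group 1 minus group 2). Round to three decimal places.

z = -2.915

p̂₁ = 93/2336 = 0.039812, p̂₂ = 70/1125 = 0.062222.
Pooled p̂ = (93+70)/(2336+1125) = 163/3461 = 0.047096.
SE = √(0.0448782 × 0.00131697) = 0.007688.
z = (0.039812 − 0.062222)/0.007688 = -0.022410/0.007688 = -2.915.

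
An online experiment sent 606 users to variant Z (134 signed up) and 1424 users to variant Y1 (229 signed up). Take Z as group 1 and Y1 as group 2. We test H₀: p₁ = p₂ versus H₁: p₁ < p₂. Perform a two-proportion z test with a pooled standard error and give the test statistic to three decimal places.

z = 3.245

p̂₁ = 134/606 = 0.221122, p̂₂ = 229/1424 = 0.160815.
Pooled p̂ = (134+229)/(606+1424) = 363/2030 = 0.178818.
SE = √(p̂(1−p̂)(1/n₁+1/n₂)) = √(0.178818·0.821182·0.00235241) = √(0.000345433) = 0.018586.
z = (0.221122 − 0.160815)/0.018586 = 0.060307/0.018586 = 3.245.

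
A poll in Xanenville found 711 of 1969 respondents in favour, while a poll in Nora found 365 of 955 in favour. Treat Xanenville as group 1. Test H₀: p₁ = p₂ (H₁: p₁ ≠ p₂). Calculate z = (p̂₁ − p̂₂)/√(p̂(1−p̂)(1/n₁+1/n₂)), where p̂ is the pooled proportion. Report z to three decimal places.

z = -1.110

p̂₁ = 711/1969 = 0.361097, p̂₂ = 365/955 = 0.382199.
Pooled p̂ = (711+365)/(1969+955) = 1076/2924 = 0.367989.
SE = √(p̂(1−p̂)(1/n₁+1/n₂)) = √(0.367989·0.632011·0.00155499) = √(0.000361649) = 0.019017.
z = (0.361097 − 0.382199)/0.019017 = -0.021102/0.019017 = -1.110.
p-value = 2·P(Z > 1.110) ≈ 0.2672.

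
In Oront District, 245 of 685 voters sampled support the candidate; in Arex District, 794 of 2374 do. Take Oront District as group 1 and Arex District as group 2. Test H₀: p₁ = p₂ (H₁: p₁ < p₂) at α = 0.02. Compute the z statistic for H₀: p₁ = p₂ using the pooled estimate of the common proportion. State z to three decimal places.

z = 1.130

p̂₁ = 245/685 ≈ 0.35766, p̂₂ = 794/2374 ≈ 0.33446.
Pooled p̂ = (245+794)/(685+2374) = 1039/3059 = 0.33965.
SE = √(p̂(1−p̂)(1/n₁+1/n₂)) = √(0.33965·0.66035·0.00188108) = √(0.000421906) = 0.02054.
z = (0.35766 − 0.33446)/0.02054 = 0.02320/0.02054 = 1.130.
p-value = P(Z < 1.130) ≈ 0.8707. With α = 0.02, fail to reject H₀.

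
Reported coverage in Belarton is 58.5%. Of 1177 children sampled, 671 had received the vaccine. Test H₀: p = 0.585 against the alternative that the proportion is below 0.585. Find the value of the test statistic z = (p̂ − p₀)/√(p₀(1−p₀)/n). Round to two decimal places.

p̂ = 671/1177 ≈ 0.57009.
Under H₀, SE = √(0.585·0.415/1177) = √(0.000206266) = 0.01436.
z = (0.57009 − 0.585)/0.01436 = -0.01491/0.01436 = -1.04.

z = -1.04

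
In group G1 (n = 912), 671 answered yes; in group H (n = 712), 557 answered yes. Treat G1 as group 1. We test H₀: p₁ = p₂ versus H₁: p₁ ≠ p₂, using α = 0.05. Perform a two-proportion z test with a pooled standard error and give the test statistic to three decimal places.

z = -2.168

p̂₁ = 671/912 = 0.73575, p̂₂ = 557/712 = 0.78230.
Pooled p̂ = (671+557)/(912+712) = 1228/1624 = 0.75616.
SE = √(0.184383 × 0.00250099) = 0.02147.
z = (0.73575 − 0.78230)/0.02147 = -0.04655/0.02147 = -2.168.
p-value = 2·P(Z > 2.168) ≈ 0.0302. With α = 0.05, reject H₀.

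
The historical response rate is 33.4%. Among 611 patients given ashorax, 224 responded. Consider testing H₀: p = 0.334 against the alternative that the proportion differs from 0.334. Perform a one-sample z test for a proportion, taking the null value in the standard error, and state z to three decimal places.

z = 1.709

p̂ = 224/611 ≈ 0.36661.
Standard error under H₀: √(0.334×0.666/611) = 0.01908.
z = (0.36661 − 0.334)/0.01908 = 0.03261/0.01908 = 1.709.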